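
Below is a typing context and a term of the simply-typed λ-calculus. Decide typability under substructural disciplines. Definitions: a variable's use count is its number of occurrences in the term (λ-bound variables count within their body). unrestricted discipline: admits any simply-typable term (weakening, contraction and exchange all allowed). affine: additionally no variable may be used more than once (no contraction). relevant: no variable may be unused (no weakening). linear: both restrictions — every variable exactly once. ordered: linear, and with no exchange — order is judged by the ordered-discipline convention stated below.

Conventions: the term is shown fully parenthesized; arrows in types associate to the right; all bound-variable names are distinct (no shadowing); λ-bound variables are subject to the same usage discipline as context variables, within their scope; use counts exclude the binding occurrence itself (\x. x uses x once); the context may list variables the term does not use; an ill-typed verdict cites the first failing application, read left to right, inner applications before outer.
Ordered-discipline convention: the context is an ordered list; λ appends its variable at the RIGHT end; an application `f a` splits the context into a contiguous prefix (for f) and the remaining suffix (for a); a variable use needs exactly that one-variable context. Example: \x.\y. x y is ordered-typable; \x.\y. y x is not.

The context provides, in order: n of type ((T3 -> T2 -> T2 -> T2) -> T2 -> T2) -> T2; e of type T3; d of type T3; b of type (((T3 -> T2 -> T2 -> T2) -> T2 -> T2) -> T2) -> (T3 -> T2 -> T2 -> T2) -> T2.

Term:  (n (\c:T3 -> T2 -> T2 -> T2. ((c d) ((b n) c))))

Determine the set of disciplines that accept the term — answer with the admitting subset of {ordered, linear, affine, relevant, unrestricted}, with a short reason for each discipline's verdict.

admitting disciplines: unrestricted
usage: n: 2×; e: 0×; d: 1×; b: 1×; c (λ-bound): 2×
uses in reading order: n, c, d, b, n, c
typing: well-typed at T2
ordered: ✗, uses contraction: n ×2, c ×2; needs weakening: e unused
linear: ✗, uses contraction: n ×2, c ×2; needs weakening: e unused
affine: ✗, uses contraction: n ×2, c ×2
relevant: ✗, needs weakening: e unused
unrestricted: ✓, type-checks (T2) and nothing is barred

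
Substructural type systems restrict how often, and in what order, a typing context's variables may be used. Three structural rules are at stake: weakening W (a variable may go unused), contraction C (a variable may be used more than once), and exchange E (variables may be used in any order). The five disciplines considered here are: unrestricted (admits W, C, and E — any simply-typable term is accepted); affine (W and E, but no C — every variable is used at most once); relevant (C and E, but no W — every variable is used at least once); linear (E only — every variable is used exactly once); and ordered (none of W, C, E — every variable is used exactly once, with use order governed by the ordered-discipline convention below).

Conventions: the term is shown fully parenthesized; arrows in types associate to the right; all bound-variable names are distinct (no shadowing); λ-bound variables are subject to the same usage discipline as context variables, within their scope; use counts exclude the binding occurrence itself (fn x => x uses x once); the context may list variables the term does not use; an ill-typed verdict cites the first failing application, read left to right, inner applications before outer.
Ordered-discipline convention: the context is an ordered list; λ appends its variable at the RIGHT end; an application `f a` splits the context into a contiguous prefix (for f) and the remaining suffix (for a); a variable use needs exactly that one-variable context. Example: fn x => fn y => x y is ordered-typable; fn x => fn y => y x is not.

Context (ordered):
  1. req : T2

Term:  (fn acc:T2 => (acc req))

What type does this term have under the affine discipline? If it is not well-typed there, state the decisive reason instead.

not well-typed under affine — a type mismatch blocks all five
usage: req: 1×; acc [bound]: 1×
left-to-right use order: acc, req
typing: ill-typed: non-function type T2 applied to an argument
all disciplines: ordered ✗; linear ✗; affine ✗; relevant ✗; unrestricted ✗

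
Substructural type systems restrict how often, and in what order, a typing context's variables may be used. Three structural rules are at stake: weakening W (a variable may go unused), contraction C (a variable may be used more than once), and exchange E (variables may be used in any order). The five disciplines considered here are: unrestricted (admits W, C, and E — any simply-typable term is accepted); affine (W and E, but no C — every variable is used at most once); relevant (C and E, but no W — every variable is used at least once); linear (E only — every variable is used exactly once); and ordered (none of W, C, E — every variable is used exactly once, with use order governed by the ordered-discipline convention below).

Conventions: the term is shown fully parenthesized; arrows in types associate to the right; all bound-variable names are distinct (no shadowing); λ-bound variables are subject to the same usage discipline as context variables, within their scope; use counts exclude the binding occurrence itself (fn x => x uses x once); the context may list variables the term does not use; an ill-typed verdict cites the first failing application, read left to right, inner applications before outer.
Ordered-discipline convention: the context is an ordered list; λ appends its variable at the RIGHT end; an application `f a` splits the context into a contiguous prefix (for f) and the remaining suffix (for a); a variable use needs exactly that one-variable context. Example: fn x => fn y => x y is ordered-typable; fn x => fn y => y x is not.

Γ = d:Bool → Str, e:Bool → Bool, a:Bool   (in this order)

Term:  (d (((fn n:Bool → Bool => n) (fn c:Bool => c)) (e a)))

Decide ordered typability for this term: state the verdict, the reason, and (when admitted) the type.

yes — d, e, a, n, c once each; derivable with no W/C/E; term : Str
usage: d: 1; e: 1; a: 1; n (bound): 1; c (bound): 1
left-to-right use order: d, n, c, e, a
typing: the term checks, with type Str
per-discipline verdicts: ordered ✓, linear ✓, affine ✓, relevant ✓, unrestricted ✓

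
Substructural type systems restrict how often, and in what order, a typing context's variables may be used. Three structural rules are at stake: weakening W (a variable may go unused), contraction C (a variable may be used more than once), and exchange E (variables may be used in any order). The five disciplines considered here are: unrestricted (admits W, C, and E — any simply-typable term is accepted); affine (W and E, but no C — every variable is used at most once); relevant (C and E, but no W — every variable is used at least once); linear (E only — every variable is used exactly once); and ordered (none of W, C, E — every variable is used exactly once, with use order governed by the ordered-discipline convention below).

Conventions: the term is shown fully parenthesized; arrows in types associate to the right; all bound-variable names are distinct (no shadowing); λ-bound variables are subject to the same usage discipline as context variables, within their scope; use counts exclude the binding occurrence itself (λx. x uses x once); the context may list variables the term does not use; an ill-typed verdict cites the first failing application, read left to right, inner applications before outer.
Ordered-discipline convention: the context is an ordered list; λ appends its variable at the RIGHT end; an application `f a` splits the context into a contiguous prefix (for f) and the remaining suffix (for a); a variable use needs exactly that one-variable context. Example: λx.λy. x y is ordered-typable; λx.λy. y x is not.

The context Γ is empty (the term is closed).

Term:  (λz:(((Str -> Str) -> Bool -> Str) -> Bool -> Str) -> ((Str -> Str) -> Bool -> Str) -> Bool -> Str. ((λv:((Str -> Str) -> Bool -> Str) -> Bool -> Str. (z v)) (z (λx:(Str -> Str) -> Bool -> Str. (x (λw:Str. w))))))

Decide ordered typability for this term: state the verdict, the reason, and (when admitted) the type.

no — repeated use of z ×2
counts: z [bound]: 2; v [bound]: 1; x [bound]: 1; w [bound]: 1
left-to-right use order: z, v, z, x, w
typing: ✓ — ((((Str -> Str) -> Bool -> Str) -> Bool -> Str) -> ((Str -> Str) -> Bool -> Str) -> Bool -> Str) -> ((Str -> Str) -> Bool -> Str) -> Bool -> Str
per-discipline verdicts: ordered ✗, linear ✗, affine ✗, relevant ✓, unrestricted ✓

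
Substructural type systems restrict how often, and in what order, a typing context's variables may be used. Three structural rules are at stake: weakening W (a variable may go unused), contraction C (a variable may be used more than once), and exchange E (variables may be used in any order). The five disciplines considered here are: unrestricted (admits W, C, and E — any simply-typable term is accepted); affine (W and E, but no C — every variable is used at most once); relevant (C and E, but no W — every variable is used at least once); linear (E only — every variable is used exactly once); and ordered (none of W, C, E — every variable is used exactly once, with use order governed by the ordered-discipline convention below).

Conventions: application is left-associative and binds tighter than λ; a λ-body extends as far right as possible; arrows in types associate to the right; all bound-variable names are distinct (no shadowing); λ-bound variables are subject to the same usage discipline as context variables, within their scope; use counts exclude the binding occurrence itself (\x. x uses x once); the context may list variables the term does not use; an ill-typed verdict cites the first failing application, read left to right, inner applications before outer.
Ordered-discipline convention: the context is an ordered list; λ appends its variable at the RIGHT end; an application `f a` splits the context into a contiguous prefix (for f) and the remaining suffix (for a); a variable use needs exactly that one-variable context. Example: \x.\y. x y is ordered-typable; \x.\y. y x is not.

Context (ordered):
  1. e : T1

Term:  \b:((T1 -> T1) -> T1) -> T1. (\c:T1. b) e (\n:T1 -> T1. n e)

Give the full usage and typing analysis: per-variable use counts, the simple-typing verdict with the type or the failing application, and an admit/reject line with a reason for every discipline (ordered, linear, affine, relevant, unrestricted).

usage: e=2; b (bound)=1; c (bound)=0; n (bound)=1
order of uses: b, e, n, e
typing: well-typed — term : (((T1 -> T1) -> T1) -> T1) -> T1
ordered: ✗ — repeated use of e ×2; needs weakening: c unused
linear: ✗ — repeated use of e ×2; needs weakening: c unused
affine: ✗ — repeated use of e ×2
relevant: ✗ — needs weakening: c unused
unrestricted: ✓ — type-checks ((((T1 -> T1) -> T1) -> T1) -> T1) and nothing is barred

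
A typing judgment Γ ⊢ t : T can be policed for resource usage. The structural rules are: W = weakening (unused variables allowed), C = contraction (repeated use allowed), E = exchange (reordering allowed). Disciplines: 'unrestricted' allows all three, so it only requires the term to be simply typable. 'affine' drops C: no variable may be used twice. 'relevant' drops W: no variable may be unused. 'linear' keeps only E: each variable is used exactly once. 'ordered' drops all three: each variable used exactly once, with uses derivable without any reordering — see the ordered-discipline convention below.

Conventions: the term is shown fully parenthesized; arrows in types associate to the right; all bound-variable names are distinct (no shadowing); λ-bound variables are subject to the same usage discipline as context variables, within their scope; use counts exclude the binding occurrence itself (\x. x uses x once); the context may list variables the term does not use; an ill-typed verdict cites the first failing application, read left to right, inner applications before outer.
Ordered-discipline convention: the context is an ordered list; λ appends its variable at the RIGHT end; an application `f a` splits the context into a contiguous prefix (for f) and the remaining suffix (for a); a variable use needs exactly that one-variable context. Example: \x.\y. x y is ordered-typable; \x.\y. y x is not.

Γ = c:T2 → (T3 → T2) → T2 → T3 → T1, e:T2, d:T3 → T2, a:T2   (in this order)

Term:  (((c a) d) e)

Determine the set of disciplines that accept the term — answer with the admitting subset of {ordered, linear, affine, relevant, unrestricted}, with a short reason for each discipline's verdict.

admitted in: linear, affine, relevant, unrestricted
use counts: c: 1×; e: 1×; d: 1×; a: 1×
order of uses: c, a, d, e
typing: well-typed at T3 → T1
ordered: ✗, needs exchange: uses follow c, a, d, e
linear: ✓, c, e, d, a: one use apiece
affine: ✓, c, e, d, a: no repeats, contraction unneeded
relevant: ✓, every one of c, e, d, a appears
unrestricted: ✓, simply typable at T3 → T1; W, C, E all held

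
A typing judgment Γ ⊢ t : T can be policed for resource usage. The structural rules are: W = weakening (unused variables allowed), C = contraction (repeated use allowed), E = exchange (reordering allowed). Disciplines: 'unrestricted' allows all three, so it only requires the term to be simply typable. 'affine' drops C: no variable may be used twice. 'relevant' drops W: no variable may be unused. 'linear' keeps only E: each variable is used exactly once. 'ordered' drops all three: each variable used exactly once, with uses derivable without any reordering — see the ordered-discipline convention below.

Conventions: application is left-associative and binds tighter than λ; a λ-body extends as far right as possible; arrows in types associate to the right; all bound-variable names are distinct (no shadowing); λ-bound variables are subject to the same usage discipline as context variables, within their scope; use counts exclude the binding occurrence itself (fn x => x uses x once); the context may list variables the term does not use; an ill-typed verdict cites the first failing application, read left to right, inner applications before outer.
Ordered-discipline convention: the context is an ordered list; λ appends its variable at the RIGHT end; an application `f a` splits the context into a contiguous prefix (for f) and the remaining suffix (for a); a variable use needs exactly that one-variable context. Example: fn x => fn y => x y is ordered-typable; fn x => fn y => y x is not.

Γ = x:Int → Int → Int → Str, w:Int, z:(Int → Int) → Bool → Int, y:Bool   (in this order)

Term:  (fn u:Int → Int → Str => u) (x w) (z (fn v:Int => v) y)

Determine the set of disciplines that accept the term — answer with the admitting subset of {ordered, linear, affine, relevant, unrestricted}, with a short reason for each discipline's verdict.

accepted by: ordered, linear, affine, relevant, unrestricted
variable uses: x ×1, w ×1, z ×1, y ×1, u [bound] ×1, v [bound] ×1
left-to-right use order: u, x, w, z, v, y
typing: well-typed at Int → Str
ordered ✓ (one use each (x, w, z, y, u, v); ordered split holds)
linear ✓ (single use per variable (x, w, z, y, u, v))
affine ✓ (x, w, z, y, u, v: no repeats, contraction unneeded)
relevant ✓ (every one of x, w, z, y, u, v appears)
unrestricted ✓ (well-typed at Int → Str; no restrictions here)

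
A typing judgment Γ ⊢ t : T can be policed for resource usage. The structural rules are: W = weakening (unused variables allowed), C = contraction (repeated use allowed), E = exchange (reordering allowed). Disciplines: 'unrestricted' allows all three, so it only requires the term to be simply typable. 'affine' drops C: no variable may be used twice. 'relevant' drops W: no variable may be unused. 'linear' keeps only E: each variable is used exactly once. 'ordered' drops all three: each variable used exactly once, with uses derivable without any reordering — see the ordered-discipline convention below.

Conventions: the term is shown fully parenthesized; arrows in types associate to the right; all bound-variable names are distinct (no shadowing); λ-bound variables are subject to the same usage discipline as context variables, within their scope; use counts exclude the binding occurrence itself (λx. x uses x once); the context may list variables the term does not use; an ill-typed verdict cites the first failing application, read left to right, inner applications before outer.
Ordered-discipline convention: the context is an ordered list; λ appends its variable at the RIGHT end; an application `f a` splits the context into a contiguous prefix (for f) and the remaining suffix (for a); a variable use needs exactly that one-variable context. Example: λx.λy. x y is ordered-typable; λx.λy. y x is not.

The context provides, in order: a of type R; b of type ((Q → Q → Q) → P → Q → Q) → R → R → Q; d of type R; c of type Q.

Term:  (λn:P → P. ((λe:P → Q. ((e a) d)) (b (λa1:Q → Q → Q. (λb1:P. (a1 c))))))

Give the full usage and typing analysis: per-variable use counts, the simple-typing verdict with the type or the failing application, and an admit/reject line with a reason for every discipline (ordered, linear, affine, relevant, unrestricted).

usage: a: 1×; b: 1×; d: 1×; c: 1×; n (λ-bound): 0×; e (λ-bound): 1×; a1 (λ-bound): 1×; b1 (λ-bound): 0×
left-to-right use order: e, a, d, b, a1, c
typing: ill-typed: a function awaiting P gets R
ordered ✗ (not simply typable)
linear ✗ (fails simple typing)
affine ✗ (a type mismatch blocks all five)
relevant ✗ (the type mismatch rejects it)
unrestricted ✗ (not simply typable)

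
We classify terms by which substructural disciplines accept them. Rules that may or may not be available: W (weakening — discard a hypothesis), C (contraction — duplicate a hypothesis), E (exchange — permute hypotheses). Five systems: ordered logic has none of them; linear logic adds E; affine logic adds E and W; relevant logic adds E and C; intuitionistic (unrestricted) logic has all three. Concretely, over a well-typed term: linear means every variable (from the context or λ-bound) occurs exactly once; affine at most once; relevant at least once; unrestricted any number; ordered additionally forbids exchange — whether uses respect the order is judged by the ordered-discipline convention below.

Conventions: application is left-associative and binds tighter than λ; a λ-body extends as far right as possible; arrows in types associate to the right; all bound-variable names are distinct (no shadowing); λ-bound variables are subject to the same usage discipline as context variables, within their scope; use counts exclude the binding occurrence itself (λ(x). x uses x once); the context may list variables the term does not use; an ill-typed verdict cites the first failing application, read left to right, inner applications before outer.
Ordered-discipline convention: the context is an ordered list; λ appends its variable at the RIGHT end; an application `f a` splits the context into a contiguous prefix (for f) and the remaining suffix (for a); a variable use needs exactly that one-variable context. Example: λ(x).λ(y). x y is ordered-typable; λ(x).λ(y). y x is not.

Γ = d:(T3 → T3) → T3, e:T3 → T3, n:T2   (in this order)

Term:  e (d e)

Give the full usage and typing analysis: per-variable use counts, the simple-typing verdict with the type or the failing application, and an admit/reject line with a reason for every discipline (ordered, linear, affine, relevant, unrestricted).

variable uses: d ×1, e ×2, n ×0
uses in reading order: e, d, e
typing: well-typed — term : T3
ordered: ✗ — repeated use of e ×2; unused: n — weakening required
linear: ✗ — repeated use of e ×2; unused: n — weakening required
affine: ✗ — repeated use of e ×2
relevant: ✗ — unused: n — weakening required
unrestricted: ✓ — simply typable at T3; W, C, E all held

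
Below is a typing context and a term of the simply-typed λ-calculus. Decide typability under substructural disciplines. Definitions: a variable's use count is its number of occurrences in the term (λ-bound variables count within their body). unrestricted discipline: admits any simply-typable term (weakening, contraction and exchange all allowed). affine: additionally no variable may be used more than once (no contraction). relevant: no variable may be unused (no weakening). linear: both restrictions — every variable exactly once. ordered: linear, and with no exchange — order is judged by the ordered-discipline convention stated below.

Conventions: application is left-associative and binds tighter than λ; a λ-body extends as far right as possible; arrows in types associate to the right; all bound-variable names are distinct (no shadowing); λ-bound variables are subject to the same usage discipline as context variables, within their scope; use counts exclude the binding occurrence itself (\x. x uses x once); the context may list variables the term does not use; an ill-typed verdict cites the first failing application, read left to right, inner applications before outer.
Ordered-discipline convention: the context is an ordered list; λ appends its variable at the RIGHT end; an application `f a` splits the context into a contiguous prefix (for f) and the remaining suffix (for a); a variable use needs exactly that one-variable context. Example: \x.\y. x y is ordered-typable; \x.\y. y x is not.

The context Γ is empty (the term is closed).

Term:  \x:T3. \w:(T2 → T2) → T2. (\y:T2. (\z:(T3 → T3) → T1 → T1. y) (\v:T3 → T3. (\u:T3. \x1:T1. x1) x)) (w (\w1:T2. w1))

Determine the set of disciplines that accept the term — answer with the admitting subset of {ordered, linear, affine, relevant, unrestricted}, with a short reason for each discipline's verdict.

admitted by: affine, unrestricted
counts: x (λ-bound): 1×, w (λ-bound): 1×, y (λ-bound): 1×, z (λ-bound): 0×, v (λ-bound): 0×, u (λ-bound): 0×, x1 (λ-bound): 1×, w1 (λ-bound): 1×
left-to-right use order: y, x1, x, w, w1
typing: well-typed at T3 → ((T2 → T2) → T2) → T2
ordered: ✗ — unused: z, v, u — weakening required
linear: ✗ — unused: z, v, u — weakening required
affine: ✓ — none of x, w, y, z, v, u, x1, w1 used more than once
relevant: ✗ — unused: z, v, u — weakening required
unrestricted: ✓ — type-checks (T3 → ((T2 → T2) → T2) → T2) and nothing is barred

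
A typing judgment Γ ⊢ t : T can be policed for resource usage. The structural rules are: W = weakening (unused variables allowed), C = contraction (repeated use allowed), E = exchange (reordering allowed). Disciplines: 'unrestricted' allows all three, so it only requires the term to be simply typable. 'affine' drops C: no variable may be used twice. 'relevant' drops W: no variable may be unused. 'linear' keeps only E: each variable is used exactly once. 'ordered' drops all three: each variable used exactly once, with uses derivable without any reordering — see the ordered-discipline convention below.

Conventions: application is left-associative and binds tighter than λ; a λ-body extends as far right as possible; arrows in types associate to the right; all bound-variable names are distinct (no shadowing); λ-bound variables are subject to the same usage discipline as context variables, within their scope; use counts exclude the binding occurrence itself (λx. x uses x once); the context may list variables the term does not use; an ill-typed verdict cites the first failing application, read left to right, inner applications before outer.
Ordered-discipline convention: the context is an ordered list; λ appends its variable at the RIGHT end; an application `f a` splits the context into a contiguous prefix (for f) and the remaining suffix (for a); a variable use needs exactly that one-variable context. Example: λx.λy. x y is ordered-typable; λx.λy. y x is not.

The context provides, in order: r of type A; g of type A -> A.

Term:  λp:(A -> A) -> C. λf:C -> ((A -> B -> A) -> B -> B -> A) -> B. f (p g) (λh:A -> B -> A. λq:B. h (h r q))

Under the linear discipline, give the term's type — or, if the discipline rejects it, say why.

not well-typed under linear — h ×2 used more than once (contraction)
usage: r: 1×, g: 1×, p [bound]: 1×, f [bound]: 1×, h [bound]: 2×, q [bound]: 1×
uses in reading order: f, p, g, h, h, r, q
typing: well-typed — term : ((A -> A) -> C) -> (C -> ((A -> B -> A) -> B -> B -> A) -> B) -> B
summary: ordered ✗ | linear ✗ | affine ✗ | relevant ✓ | unrestricted ✓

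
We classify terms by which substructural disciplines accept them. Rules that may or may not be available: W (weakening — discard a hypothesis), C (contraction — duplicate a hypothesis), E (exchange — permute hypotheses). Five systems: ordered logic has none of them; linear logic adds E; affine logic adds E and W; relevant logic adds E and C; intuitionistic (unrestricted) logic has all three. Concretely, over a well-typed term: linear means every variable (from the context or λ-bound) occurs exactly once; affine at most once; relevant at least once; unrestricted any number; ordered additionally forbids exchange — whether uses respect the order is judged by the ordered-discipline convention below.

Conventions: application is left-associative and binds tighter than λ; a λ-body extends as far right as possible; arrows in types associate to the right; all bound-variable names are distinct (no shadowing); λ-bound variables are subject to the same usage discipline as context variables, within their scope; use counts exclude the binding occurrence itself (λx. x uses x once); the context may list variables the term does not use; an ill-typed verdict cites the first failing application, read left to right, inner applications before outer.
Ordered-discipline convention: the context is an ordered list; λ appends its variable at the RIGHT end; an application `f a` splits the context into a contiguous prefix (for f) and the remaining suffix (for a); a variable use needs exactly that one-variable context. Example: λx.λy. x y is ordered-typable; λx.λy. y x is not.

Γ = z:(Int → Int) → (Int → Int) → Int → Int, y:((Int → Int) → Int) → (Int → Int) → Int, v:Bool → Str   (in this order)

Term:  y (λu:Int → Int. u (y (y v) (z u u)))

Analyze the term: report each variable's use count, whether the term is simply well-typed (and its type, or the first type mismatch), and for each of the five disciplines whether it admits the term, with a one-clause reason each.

counts: z: 1×, y: 3×, v: 1×, u [bound]: 3×
left-to-right use order: y, u, y, y, v, z, u, u
typing: ill-typed: an argument Bool → Str mismatches the expected (Int → Int) → Int
ordered: ✗, a type mismatch blocks all five
linear: ✗, the type mismatch rejects it
affine: ✗, not simply typable
relevant: ✗, fails simple typing
unrestricted: ✗, a type mismatch blocks all five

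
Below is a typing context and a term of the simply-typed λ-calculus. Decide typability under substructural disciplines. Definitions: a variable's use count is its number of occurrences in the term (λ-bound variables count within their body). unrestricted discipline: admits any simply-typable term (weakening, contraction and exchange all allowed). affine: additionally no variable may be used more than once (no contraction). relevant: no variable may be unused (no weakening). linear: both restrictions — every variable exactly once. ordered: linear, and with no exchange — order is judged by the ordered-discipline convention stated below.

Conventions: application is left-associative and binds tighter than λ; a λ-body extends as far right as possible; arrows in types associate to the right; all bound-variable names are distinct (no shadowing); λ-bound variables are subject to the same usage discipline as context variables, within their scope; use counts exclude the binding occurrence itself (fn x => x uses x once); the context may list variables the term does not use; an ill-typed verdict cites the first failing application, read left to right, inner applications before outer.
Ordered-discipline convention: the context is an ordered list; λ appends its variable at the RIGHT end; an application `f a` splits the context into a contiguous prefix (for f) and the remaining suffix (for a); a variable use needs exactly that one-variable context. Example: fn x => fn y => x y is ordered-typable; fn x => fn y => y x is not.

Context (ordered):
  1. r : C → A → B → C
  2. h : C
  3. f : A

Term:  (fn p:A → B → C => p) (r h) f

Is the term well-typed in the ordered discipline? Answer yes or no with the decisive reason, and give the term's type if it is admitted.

yes — r, h, f, p: once each, no exchange needed; term : B → C
counts: r=1; h=1; f=1; p (λ-bound)=1
order of uses: p, r, h, f
typing: ✓ — B → C
all disciplines: ordered ✓, linear ✓, affine ✓, relevant ✓, unrestricted ✓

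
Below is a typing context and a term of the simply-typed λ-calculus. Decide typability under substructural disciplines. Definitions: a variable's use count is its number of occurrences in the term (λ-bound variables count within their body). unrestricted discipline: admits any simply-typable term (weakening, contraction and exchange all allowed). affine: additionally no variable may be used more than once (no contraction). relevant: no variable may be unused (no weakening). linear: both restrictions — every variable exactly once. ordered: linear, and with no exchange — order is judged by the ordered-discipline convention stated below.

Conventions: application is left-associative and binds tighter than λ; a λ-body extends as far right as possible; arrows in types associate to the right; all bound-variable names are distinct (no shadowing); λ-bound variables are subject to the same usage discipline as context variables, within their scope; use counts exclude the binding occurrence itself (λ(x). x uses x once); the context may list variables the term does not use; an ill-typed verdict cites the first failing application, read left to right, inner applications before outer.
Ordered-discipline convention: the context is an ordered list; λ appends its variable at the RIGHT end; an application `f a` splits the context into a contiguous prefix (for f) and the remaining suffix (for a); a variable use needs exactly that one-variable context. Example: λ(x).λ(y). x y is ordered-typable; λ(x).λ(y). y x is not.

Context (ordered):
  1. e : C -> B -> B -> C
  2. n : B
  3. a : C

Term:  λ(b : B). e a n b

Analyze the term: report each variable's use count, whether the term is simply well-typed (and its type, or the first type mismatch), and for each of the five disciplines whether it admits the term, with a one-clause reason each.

counts: e ×1; n ×1; a ×1; b (bound) ×1
use order (left to right): e, a, n, b
typing: the term checks, with type B -> C
ordered ✗ (needs exchange: uses follow e, a, n, b)
linear ✓ (single use per variable (e, n, a, b))
affine ✓ (no duplicate uses among e, n, a, b)
relevant ✓ (every one of e, n, a, b appears)
unrestricted ✓ (type-checks (B -> C) and nothing is barred)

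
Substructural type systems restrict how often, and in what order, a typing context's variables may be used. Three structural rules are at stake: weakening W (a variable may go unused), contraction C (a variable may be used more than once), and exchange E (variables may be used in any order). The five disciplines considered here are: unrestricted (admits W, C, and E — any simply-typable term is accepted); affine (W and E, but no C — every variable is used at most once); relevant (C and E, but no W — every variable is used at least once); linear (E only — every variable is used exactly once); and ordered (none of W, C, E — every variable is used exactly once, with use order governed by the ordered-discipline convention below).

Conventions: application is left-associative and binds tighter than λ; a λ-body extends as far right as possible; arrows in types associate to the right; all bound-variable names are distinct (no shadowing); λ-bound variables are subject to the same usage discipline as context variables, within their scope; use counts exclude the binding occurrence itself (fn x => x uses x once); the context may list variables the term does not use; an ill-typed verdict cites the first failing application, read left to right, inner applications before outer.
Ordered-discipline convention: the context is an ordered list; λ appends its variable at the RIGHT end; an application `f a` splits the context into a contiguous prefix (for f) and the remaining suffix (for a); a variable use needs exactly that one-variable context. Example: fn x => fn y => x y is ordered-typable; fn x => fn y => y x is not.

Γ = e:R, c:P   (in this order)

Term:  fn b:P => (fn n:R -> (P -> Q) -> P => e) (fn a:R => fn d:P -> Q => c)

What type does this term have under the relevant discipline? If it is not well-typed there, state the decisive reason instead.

not well-typed under relevant — b, n, a, d left unused
counts: e: 1×; c: 1×; b (bound): 0×; n (bound): 0×; a (bound): 0×; d (bound): 0×
order of uses: e, c
typing: well-typed — term : P -> R
all disciplines: ordered ✗ · linear ✗ · affine ✓ · relevant ✗ · unrestricted ✓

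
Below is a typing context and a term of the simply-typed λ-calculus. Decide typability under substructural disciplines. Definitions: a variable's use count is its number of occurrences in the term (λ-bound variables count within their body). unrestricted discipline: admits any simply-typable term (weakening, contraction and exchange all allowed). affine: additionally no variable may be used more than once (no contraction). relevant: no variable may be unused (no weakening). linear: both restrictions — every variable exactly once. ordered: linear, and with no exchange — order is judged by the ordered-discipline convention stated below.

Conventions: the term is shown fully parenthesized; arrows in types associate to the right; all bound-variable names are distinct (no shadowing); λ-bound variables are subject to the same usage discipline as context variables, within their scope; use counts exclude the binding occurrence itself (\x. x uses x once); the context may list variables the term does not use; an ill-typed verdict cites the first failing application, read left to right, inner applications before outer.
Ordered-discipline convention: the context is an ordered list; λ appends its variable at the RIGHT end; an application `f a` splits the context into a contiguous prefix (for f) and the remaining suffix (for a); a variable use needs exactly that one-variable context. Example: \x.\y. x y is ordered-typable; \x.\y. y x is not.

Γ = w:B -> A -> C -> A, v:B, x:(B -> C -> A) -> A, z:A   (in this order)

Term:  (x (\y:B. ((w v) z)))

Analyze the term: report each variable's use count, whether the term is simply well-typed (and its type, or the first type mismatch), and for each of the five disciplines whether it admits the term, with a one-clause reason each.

variable uses: w: 1, v: 1, x: 1, z: 1, y [bound]: 0
order of uses: x, w, v, z
typing: the term checks, with type A
ordered: ✗, needs weakening: y unused
linear: ✗, needs weakening: y unused
affine: ✓, no duplicate uses among w, v, x, z, y
relevant: ✗, needs weakening: y unused
unrestricted: ✓, simply typable at A; W, C, E all held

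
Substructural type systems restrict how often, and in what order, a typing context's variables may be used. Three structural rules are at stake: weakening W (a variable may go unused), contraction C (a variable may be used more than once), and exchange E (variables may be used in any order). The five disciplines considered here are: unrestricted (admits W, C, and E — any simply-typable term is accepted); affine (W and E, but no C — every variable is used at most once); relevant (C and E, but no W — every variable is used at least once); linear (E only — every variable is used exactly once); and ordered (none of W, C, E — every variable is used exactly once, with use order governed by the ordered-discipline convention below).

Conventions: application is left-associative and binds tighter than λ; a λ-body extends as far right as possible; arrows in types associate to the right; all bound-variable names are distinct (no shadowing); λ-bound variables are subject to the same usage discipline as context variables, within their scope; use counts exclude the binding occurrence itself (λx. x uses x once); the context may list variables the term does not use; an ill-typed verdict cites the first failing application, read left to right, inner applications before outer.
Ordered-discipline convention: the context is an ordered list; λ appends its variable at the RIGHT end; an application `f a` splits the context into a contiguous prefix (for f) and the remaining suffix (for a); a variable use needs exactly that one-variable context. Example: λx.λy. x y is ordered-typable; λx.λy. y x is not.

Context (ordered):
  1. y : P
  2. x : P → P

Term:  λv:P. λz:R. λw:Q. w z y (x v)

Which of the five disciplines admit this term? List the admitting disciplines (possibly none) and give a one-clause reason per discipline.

accepted by: none
variable uses: y=1; x=1; v [bound]=1; z [bound]=1; w [bound]=1
order of uses: w, z, y, x, v
typing: ill-typed: non-arrow in function slot: Q
ordered: ✗, the type mismatch rejects it
linear: ✗, not simply typable
affine: ✗, fails simple typing
relevant: ✗, a type mismatch blocks all five
unrestricted: ✗, the type mismatch rejects it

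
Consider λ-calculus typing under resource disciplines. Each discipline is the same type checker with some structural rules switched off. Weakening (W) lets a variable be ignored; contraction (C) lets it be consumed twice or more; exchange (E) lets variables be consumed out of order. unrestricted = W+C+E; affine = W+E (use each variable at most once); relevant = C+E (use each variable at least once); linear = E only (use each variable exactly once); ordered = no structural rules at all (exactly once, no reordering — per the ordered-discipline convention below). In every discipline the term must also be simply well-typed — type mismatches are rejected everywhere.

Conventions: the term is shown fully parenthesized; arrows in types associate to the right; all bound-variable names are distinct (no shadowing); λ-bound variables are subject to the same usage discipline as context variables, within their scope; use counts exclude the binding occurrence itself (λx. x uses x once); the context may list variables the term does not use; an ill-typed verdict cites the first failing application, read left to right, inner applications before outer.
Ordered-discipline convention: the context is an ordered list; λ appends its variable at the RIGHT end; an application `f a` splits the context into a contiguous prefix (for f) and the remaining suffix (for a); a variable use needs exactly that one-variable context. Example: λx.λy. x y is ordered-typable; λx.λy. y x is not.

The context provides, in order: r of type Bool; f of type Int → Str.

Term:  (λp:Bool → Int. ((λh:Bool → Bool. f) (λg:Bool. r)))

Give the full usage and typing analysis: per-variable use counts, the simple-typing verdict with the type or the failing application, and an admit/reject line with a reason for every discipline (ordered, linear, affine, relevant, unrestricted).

use counts: r: 1×; f: 1×; p [bound]: 0×; h [bound]: 0×; g [bound]: 0×
order of uses: f, r
typing: ✓ — (Bool → Int) → Int → Str
ordered: ✗, unused: p, h, g — weakening required
linear: ✗, unused: p, h, g — weakening required
affine: ✓, no duplicate uses among r, f, p, h, g
relevant: ✗, unused: p, h, g — weakening required
unrestricted: ✓, well-typed at (Bool → Int) → Int → Str; no restrictions here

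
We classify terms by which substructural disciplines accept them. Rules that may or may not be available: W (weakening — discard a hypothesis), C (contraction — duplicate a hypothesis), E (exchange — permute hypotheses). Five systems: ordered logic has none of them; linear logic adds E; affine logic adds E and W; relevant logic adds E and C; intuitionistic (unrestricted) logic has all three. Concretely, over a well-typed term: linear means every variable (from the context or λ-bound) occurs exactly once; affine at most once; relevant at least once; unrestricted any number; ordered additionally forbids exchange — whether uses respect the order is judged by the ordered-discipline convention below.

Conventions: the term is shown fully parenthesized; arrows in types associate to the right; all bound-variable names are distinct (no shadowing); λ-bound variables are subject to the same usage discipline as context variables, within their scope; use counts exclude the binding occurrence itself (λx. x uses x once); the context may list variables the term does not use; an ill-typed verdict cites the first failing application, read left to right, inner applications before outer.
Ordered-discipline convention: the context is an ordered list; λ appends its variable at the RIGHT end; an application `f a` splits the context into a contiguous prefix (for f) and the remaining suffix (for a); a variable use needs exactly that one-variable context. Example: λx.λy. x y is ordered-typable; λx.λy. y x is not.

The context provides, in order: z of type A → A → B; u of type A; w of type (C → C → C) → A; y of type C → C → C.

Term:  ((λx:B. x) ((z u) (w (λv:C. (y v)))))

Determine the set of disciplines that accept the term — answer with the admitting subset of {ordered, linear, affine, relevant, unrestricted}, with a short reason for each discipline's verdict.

admitted by: ordered, linear, affine, relevant, unrestricted
use counts: z=1, u=1, w=1, y=1, x [bound]=1, v [bound]=1
order of uses: x, z, u, w, y, v
typing: well-typed at B
ordered: ✓ — z, u, w, y, x, v once each; derivable with no W/C/E
linear: ✓ — single use per variable (z, u, w, y, x, v)
affine: ✓ — no duplicate uses among z, u, w, y, x, v
relevant: ✓ — every one of z, u, w, y, x, v appears
unrestricted: ✓ — well-typed at B; no restrictions here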